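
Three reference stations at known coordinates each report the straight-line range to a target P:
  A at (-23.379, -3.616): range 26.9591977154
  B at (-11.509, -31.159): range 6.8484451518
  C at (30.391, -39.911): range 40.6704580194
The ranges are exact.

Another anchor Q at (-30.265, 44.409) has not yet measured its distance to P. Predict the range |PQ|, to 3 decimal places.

eq1: (x + 23.379)² + (y + 3.616)² = 26.9591977154²
eq2: (x + 11.509)² + (y + 31.159)² = 6.8484451518²
eq3: (x − 30.391)² + (y + 39.911)² = 40.6704580194²
eq2−eq3, eq2−eq1 (x²,y² cancel):
  83.800·x − 17.504·y = -194.024515
  -23.740·x + 55.086·y = -1223.584405
det = 83.800·55.086 − -17.504·-23.740 = 4200.661840
x = (-194.024515·55.086 − -17.504·-1223.584405) / 4200.661840 = -7.642999
y = (83.800·-1223.584405 − -194.024515·-23.740) / 4200.661840 = -25.506103
|P − Q| = √((-7.642999 − -30.265)² + (-25.506103 − 44.409)²) = 73.483853

73.484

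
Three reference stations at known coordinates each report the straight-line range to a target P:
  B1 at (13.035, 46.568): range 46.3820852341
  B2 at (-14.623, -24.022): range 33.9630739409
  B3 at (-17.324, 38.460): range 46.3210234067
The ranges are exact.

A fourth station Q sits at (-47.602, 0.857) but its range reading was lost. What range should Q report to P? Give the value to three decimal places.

eq1: (x − 13.035)² + (y − 46.568)² = 46.3820852341²
eq2: (x + 14.623)² + (y + 24.022)² = 33.9630739409²
eq3: (x + 17.324)² + (y − 38.460)² = 46.3210234067²
eq3−eq2, eq3−eq1 (x²,y² cancel):
  5.402·x − 124.964·y = 3.742855
  60.718·x + 16.216·y = 553.536652
det = 5.402·16.216 − -124.964·60.718 = 7675.162984
x = (3.742855·16.216 − -124.964·553.536652) / 7675.162984 = 9.020375
y = (5.402·553.536652 − 3.742855·60.718) / 7675.162984 = 0.359985
|P − Q| = √((9.020375 − -47.602)² + (0.359985 − 0.857)²) = 56.624556

56.625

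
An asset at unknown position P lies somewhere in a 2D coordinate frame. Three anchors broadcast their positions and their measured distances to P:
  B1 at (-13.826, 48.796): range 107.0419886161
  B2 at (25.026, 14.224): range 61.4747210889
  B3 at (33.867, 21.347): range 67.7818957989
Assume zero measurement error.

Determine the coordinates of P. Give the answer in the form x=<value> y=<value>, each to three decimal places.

eq1: (x + 13.826)² + (y − 48.796)² = 107.0419886161²
eq2: (x − 25.026)² + (y − 14.224)² = 61.4747210889²
eq3: (x − 33.867)² + (y − 21.347)² = 67.7818957989²
eq3−eq1, eq3−eq2 (x²,y² cancel):
  -95.386·x + 54.898·y = -5894.062135
  -17.682·x − 14.246·y = 41.198819
det = -95.386·-14.246 − 54.898·-17.682 = 2329.575392
x = (-5894.062135·-14.246 − 54.898·41.198819) / 2329.575392 = 35.072948
y = (-95.386·41.198819 − -5894.062135·-17.682) / 2329.575392 = -46.424167

x=35.073 y=-46.424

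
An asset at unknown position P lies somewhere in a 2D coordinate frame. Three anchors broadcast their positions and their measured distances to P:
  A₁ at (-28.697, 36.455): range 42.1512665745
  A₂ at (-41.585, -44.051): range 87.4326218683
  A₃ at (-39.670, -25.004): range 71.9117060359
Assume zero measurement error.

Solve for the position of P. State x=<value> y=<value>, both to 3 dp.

x=11.900 y=25.114

eq1: (x + 28.697)² + (y − 36.455)² = 42.1512665745²
eq2: (x + 41.585)² + (y + 44.051)² = 87.4326218683²
eq3: (x + 39.670)² + (y + 25.004)² = 71.9117060359²
eq3−eq2, eq3−eq1 (x²,y² cancel):
  -3.830·x − 38.094·y = -1002.275992
  21.946·x + 122.918·y = 3348.140109
det = -3.830·122.918 − -38.094·21.946 = 365.234984
x = (-1002.275992·122.918 − -38.094·3348.140109) / 365.234984 = 11.899980
y = (-3.830·3348.140109 − -1002.275992·21.946) / 365.234984 = 25.114167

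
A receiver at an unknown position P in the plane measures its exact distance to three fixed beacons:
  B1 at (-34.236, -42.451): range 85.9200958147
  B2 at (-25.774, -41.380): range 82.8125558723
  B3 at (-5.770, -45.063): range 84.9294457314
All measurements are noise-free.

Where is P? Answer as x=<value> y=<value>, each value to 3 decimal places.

x=-9.364 y=39.790

eq1: (x + 34.236)² + (y + 42.451)² = 85.9200958147²
eq2: (x + 25.774)² + (y + 41.380)² = 82.8125558723²
eq3: (x + 5.770)² + (y + 45.063)² = 84.9294457314²
eq1−eq2, eq1−eq3 (x²,y² cancel):
  16.924·x + 2.142·y = -73.244166
  56.932·x − 5.224·y = -740.972115
det = 16.924·-5.224 − 2.142·56.932 = -210.359320
x = (-73.244166·-5.224 − 2.142·-740.972115) / -210.359320 = -9.363929
y = (16.924·-740.972115 − -73.244166·56.932) / -210.359320 = 39.790370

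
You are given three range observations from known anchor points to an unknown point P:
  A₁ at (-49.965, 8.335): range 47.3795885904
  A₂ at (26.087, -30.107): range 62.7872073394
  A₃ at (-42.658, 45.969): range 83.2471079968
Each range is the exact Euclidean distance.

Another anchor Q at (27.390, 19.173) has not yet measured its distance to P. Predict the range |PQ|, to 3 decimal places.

84.959

eq1: (x + 49.965)² + (y − 8.335)² = 47.3795885904²
eq2: (x − 26.087)² + (y + 30.107)² = 62.7872073394²
eq3: (x + 42.658)² + (y − 45.969)² = 83.2471079968²
eq3−eq2, eq3−eq1 (x²,y² cancel):
  137.490·x − 152.152·y = 641.956677
  -14.614·x − 75.268·y = 3318.375100
det = 137.490·-75.268 − -152.152·-14.614 = -12572.146648
x = (641.956677·-75.268 − -152.152·3318.375100) / -12572.146648 = -36.316679
y = (137.490·3318.375100 − 641.956677·-14.614) / -12572.146648 = -37.036233
|P − Q| = √((-36.316679 − 27.390)² + (-37.036233 − 19.173)²) = 84.958924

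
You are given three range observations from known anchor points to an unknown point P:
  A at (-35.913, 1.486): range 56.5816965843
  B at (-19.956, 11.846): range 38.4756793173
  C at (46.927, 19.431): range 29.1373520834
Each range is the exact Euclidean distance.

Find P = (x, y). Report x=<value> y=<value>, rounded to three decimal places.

eq1: (x + 35.913)² + (y − 1.486)² = 56.5816965843²
eq2: (x + 19.956)² + (y − 11.846)² = 38.4756793173²
eq3: (x − 46.927)² + (y − 19.431)² = 29.1373520834²
eq1−eq3, eq1−eq2 (x²,y² cancel):
  165.680·x + 35.890·y = 3640.258427
  31.914·x + 20.720·y = 967.728376
det = 165.680·20.720 − 35.890·31.914 = 2287.496140
x = (3640.258427·20.720 − 35.890·967.728376) / 2287.496140 = 17.789924
y = (165.680·967.728376 − 3640.258427·31.914) / 2287.496140 = 19.304089

x=17.790 y=19.304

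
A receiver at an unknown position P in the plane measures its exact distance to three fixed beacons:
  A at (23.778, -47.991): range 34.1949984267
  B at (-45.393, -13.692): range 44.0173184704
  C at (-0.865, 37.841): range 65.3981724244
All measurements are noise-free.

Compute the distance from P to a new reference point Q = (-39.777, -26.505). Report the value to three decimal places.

eq1: (x − 23.778)² + (y + 47.991)² = 34.1949984267²
eq2: (x + 45.393)² + (y + 13.692)² = 44.0173184704²
eq3: (x + 0.865)² + (y − 37.841)² = 65.3981724244²
eq3−eq1, eq3−eq2 (x²,y² cancel):
  49.286·x − 171.664·y = 4543.462898
  -89.056·x − 103.066·y = 3154.702438
det = 49.286·-103.066 − -171.664·-89.056 = -20367.420060
x = (4543.462898·-103.066 − -171.664·3154.702438) / -20367.420060 = -3.597524
y = (49.286·3154.702438 − 4543.462898·-89.056) / -20367.420060 = -27.500061
|P − Q| = √((-3.597524 − -39.777)² + (-27.500061 − -26.505)²) = 36.193157

36.193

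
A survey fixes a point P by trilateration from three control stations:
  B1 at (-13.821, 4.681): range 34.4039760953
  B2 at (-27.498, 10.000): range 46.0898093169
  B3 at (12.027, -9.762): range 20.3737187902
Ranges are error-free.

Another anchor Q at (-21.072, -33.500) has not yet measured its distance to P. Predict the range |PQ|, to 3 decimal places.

eq1: (x + 13.821)² + (y − 4.681)² = 34.4039760953²
eq2: (x + 27.498)² + (y − 10.000)² = 46.0898093169²
eq3: (x − 12.027)² + (y + 9.762)² = 20.3737187902²
eq3−eq1, eq3−eq2 (x²,y² cancel):
  -51.696·x + 28.886·y = -795.558725
  -79.050·x + 39.524·y = -1092.987475
det = -51.696·39.524 − 28.886·-79.050 = 240.205596
x = (-795.558725·39.524 − 28.886·-1092.987475) / 240.205596 = 0.534430
y = (-51.696·-1092.987475 − -795.558725·-79.050) / 240.205596 = -26.584879
|P − Q| = √((0.534430 − -21.072)² + (-26.584879 − -33.500)²) = 22.686047

22.686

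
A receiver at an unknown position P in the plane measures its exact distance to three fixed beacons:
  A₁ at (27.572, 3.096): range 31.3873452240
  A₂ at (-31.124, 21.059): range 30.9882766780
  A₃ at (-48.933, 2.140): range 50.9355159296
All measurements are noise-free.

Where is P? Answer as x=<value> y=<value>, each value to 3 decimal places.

x=-0.348 y=17.436

eq1: (x − 27.572)² + (y − 3.096)² = 31.3873452240²
eq2: (x + 31.124)² + (y − 21.059)² = 30.9882766780²
eq3: (x + 48.933)² + (y − 2.140)² = 50.9355159296²
eq1−eq3, eq1−eq2 (x²,y² cancel):
  -153.010·x − 1.912·y = 19.956346
  -117.392·x + 35.926·y = 667.276606
det = -153.010·35.926 − -1.912·-117.392 = -5721.490764
x = (19.956346·35.926 − -1.912·667.276606) / -5721.490764 = -0.348298
y = (-153.010·667.276606 − 19.956346·-117.392) / -5721.490764 = 17.435539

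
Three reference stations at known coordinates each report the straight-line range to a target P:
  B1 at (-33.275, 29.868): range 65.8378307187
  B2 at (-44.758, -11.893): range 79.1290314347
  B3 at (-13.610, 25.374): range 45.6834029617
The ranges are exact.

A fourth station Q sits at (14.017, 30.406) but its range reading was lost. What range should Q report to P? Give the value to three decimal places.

23.890

eq1: (x + 33.275)² + (y − 29.868)² = 65.8378307187²
eq2: (x + 44.758)² + (y + 11.893)² = 79.1290314347²
eq3: (x + 13.610)² + (y − 25.374)² = 45.6834029617²
eq3−eq1, eq3−eq2 (x²,y² cancel):
  -39.330·x + 8.988·y = -1077.395575
  -62.296·x − 74.534·y = -2858.780273
det = -39.330·-74.534 − 8.988·-62.296 = 3491.338668
x = (-1077.395575·-74.534 − 8.988·-2858.780273) / 3491.338668 = 30.360079
y = (-39.330·-2858.780273 − -1077.395575·-62.296) / 3491.338668 = 12.980234
|P − Q| = √((30.360079 − 14.017)² + (12.980234 − 30.406)²) = 23.890449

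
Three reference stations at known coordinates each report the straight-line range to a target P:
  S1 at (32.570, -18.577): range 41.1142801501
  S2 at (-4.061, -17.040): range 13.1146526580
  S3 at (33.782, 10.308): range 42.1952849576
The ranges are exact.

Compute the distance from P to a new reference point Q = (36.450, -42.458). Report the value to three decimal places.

eq1: (x − 32.570)² + (y + 18.577)² = 41.1142801501²
eq2: (x + 4.061)² + (y + 17.040)² = 13.1146526580²
eq3: (x − 33.782)² + (y − 10.308)² = 42.1952849576²
eq2−eq3, eq2−eq1 (x²,y² cancel):
  75.686·x + 54.696·y = -667.822891
  73.262·x − 3.074·y = -419.333410
det = 75.686·-3.074 − 54.696·73.262 = -4239.797116
x = (-667.822891·-3.074 − 54.696·-419.333410) / -4239.797116 = -5.893855
y = (75.686·-419.333410 − -667.822891·73.262) / -4239.797116 = -4.054055
|P − Q| = √((-5.893855 − 36.450)² + (-4.054055 − -42.458)²) = 57.165243

57.165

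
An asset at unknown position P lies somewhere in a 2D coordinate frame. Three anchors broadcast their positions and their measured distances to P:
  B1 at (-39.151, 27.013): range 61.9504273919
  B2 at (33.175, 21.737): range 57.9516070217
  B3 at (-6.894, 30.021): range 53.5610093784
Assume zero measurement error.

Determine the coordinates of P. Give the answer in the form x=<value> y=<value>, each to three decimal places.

eq1: (x + 39.151)² + (y − 27.013)² = 61.9504273919²
eq2: (x − 33.175)² + (y − 21.737)² = 57.9516070217²
eq3: (x + 6.894)² + (y − 30.021)² = 53.5610093784²
eq1−eq2, eq1−eq3 (x²,y² cancel):
  144.652·x − 10.552·y = -209.958478
  64.514·x + 6.016·y = -344.641565
det = 144.652·6.016 − -10.552·64.514 = 1550.978160
x = (-209.958478·6.016 − -10.552·-344.641565) / 1550.978160 = -3.159147
y = (144.652·-344.641565 − -209.958478·64.514) / 1550.978160 = -23.409634

x=-3.159 y=-23.410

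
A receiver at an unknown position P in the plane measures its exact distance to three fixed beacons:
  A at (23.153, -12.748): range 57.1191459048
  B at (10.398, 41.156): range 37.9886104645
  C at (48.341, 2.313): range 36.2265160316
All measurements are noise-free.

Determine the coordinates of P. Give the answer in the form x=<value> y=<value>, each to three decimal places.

x=48.296 y=38.539

eq1: (x − 23.153)² + (y + 12.748)² = 57.1191459048²
eq2: (x − 10.398)² + (y − 41.156)² = 37.9886104645²
eq3: (x − 48.341)² + (y − 2.313)² = 36.2265160316²
eq1−eq2, eq1−eq3 (x²,y² cancel):
  -25.510·x + 107.808·y = 2922.824131
  50.376·x + 30.122·y = 3593.865702
det = -25.510·30.122 − 107.808·50.376 = -6199.348028
x = (2922.824131·30.122 − 107.808·3593.865702) / -6199.348028 = 48.296396
y = (-25.510·3593.865702 − 2922.824131·50.376) / -6199.348028 = 38.539489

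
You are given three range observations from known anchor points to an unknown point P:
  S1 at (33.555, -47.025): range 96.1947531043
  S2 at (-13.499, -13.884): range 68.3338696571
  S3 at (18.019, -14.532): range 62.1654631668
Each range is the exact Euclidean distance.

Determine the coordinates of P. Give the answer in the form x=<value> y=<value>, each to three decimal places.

x=16.301 y=47.610

eq1: (x − 33.555)² + (y + 47.025)² = 96.1947531043²
eq2: (x + 13.499)² + (y + 13.884)² = 68.3338696571²
eq3: (x − 18.019)² + (y + 14.532)² = 62.1654631668²
eq2−eq1, eq2−eq3 (x²,y² cancel):
  94.108·x − 66.282·y = -1621.612589
  63.036·x − 1.296·y = 965.847860
det = 94.108·-1.296 − -66.282·63.036 = 4056.188184
x = (-1621.612589·-1.296 − -66.282·965.847860) / 4056.188184 = 16.301003
y = (94.108·965.847860 − -1621.612589·63.036) / 4056.188184 = 47.609719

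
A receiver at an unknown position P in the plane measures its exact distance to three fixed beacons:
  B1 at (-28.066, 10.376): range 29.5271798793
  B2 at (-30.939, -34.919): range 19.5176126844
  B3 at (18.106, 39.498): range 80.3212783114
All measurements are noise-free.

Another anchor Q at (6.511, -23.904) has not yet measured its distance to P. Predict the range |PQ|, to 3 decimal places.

eq1: (x + 28.066)² + (y − 10.376)² = 29.5271798793²
eq2: (x + 30.939)² + (y + 34.919)² = 19.5176126844²
eq3: (x − 18.106)² + (y − 39.498)² = 80.3212783114²
eq2−eq3, eq2−eq1 (x²,y² cancel):
  98.090·x + 148.834·y = -6359.209587
  5.746·x + 90.590·y = -1772.113697
det = 98.090·90.590 − 148.834·5.746 = 8030.772936
x = (-6359.209587·90.590 − 148.834·-1772.113697) / 8030.772936 = -38.891652
y = (98.090·-1772.113697 − -6359.209587·5.746) / 8030.772936 = -17.095069
|P − Q| = √((-38.891652 − 6.511)² + (-17.095069 − -23.904)²) = 45.910373

45.910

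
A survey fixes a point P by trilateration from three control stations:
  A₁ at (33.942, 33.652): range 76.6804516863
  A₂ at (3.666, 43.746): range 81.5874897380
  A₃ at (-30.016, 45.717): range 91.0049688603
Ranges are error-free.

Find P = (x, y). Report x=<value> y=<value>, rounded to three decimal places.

eq1: (x − 33.942)² + (y − 33.652)² = 76.6804516863²
eq2: (x − 3.666)² + (y − 43.746)² = 81.5874897380²
eq3: (x + 30.016)² + (y − 45.717)² = 91.0049688603²
eq1−eq2, eq1−eq3 (x²,y² cancel):
  -60.552·x + 20.188·y = -1133.991207
  -127.916·x + 24.130·y = -1695.524809
det = -60.552·24.130 − 20.188·-127.916 = 1121.248448
x = (-1133.991207·24.130 − 20.188·-1695.524809) / 1121.248448 = 6.123573
y = (-60.552·-1695.524809 − -1133.991207·-127.916) / 1121.248448 = -37.804468

x=6.124 y=-37.804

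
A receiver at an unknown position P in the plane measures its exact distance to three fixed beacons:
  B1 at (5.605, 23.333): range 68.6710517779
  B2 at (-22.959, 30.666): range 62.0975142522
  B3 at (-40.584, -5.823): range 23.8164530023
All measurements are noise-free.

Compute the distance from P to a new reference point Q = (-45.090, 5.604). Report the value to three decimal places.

eq1: (x − 5.605)² + (y − 23.333)² = 68.6710517779²
eq2: (x + 22.959)² + (y − 30.666)² = 62.0975142522²
eq3: (x + 40.584)² + (y + 5.823)² = 23.8164530023²
eq2−eq1, eq2−eq3 (x²,y² cancel):
  57.128·x − 14.666·y = -1751.286399
  -35.250·x − 72.978·y = 3502.326991
det = 57.128·-72.978 − -14.666·-35.250 = -4686.063684
x = (-1751.286399·-72.978 − -14.666·3502.326991) / -4686.063684 = -38.234757
y = (57.128·3502.326991 − -1751.286399·-35.250) / -4686.063684 = -29.523306
|P − Q| = √((-38.234757 − -45.090)² + (-29.523306 − 5.604)²) = 35.789970

35.790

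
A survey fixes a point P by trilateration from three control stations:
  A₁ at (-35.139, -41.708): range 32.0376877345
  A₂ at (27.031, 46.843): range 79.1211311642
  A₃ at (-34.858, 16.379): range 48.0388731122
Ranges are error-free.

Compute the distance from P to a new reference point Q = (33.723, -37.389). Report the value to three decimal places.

44.405

eq1: (x + 35.139)² + (y + 41.708)² = 32.0376877345²
eq2: (x − 27.031)² + (y − 46.843)² = 79.1211311642²
eq3: (x + 34.858)² + (y − 16.379)² = 48.0388731122²
eq3−eq2, eq3−eq1 (x²,y² cancel):
  123.778·x + 60.928·y = -2510.830262
  -0.562·x − 116.174·y = 2772.274675
det = 123.778·-116.174 − 60.928·-0.562 = -14345.543836
x = (-2510.830262·-116.174 − 60.928·2772.274675) / -14345.543836 = -8.559037
y = (123.778·2772.274675 − -2510.830262·-0.562) / -14345.543836 = -23.821720
|P − Q| = √((-8.559037 − 33.723)² + (-23.821720 − -37.389)²) = 44.405425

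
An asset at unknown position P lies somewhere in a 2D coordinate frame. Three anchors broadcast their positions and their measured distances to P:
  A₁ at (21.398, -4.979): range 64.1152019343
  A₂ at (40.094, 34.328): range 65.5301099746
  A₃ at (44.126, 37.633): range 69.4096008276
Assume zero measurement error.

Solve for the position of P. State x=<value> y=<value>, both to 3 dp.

eq1: (x − 21.398)² + (y + 4.979)² = 64.1152019343²
eq2: (x − 40.094)² + (y − 34.328)² = 65.5301099746²
eq3: (x − 44.126)² + (y − 37.633)² = 69.4096008276²
eq3−eq2, eq3−eq1 (x²,y² cancel):
  -8.064·x − 6.610·y = -53.908771
  -45.456·x − 85.224·y = -2173.748152
det = -8.064·-85.224 − -6.610·-45.456 = 386.782176
x = (-53.908771·-85.224 − -6.610·-2173.748152) / 386.782176 = -25.270436
y = (-8.064·-2173.748152 − -53.908771·-45.456) / 386.782176 = 38.984806

x=-25.270 y=38.985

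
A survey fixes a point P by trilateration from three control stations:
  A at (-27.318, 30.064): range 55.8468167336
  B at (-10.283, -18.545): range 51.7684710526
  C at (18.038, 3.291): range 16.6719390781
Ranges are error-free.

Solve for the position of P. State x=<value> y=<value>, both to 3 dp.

eq1: (x + 27.318)² + (y − 30.064)² = 55.8468167336²
eq2: (x + 10.283)² + (y + 18.545)² = 51.7684710526²
eq3: (x − 18.038)² + (y − 3.291)² = 16.6719390781²
eq1−eq3, eq1−eq2 (x²,y² cancel):
  90.712·x − 53.546·y = 1526.996292
  34.070·x − 97.218·y = -761.567762
det = 90.712·-97.218 − -53.546·34.070 = -6994.526996
x = (1526.996292·-97.218 − -53.546·-761.567762) / -6994.526996 = 27.054071
y = (90.712·-761.567762 − 1526.996292·34.070) / -6994.526996 = 17.314695

x=27.054 y=17.315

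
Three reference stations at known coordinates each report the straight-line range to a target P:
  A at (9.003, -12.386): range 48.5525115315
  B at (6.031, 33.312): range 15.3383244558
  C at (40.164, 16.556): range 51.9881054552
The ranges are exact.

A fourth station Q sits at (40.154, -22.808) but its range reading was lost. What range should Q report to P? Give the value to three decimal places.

74.253

eq1: (x − 9.003)² + (y + 12.386)² = 48.5525115315²
eq2: (x − 6.031)² + (y − 33.312)² = 15.3383244558²
eq3: (x − 40.164)² + (y − 16.556)² = 51.9881054552²
eq1−eq3, eq1−eq2 (x²,y² cancel):
  62.322·x + 57.884·y = 1307.364294
  -5.944·x + 91.396·y = 3033.677479
det = 62.322·91.396 − 57.884·-5.944 = 6040.044008
x = (1307.364294·91.396 − 57.884·3033.677479) / 6040.044008 = -9.290250
y = (62.322·3033.677479 − 1307.364294·-5.944) / 6040.044008 = 32.588475
|P − Q| = √((-9.290250 − 40.154)² + (32.588475 − -22.808)²) = 74.252968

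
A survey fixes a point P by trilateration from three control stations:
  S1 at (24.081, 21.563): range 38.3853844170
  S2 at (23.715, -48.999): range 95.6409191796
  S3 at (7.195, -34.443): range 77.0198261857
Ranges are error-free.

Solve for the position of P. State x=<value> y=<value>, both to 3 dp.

x=-9.119 y=40.829

eq1: (x − 24.081)² + (y − 21.563)² = 38.3853844170²
eq2: (x − 23.715)² + (y + 48.999)² = 95.6409191796²
eq3: (x − 7.195)² + (y + 34.443)² = 77.0198261857²
eq2−eq3, eq2−eq1 (x²,y² cancel):
  -33.040·x + 29.112·y = 1489.916844
  0.732·x + 141.124·y = 5755.301989
det = -33.040·141.124 − 29.112·0.732 = -4684.046944
x = (1489.916844·141.124 − 29.112·5755.301989) / -4684.046944 = -9.119181
y = (-33.040·5755.301989 − 1489.916844·0.732) / -4684.046944 = 40.829180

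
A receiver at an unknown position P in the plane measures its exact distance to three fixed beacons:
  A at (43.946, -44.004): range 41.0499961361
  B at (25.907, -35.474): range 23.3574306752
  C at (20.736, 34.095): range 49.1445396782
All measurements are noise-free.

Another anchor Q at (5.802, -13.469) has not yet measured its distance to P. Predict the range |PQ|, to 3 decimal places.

eq1: (x − 43.946)² + (y + 44.004)² = 41.0499961361²
eq2: (x − 25.907)² + (y + 35.474)² = 23.3574306752²
eq3: (x − 20.736)² + (y − 34.095)² = 49.1445396782²
eq3−eq2, eq3−eq1 (x²,y² cancel):
  10.342·x − 139.138·y = 2206.742816
  46.420·x − 156.198·y = 3005.235808
det = 10.342·-156.198 − -139.138·46.420 = 4843.386244
x = (2206.742816·-156.198 − -139.138·3005.235808) / 4843.386244 = 15.165771
y = (10.342·3005.235808 − 2206.742816·46.420) / 4843.386244 = -14.732844
|P − Q| = √((15.165771 − 5.802)² + (-14.732844 − -13.469)²) = 9.448677

9.449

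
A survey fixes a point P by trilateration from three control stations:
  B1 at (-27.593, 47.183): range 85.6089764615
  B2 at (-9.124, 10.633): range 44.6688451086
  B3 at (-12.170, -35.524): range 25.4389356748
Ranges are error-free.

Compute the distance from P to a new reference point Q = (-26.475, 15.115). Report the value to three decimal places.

58.406

eq1: (x + 27.593)² + (y − 47.183)² = 85.6089764615²
eq2: (x + 9.124)² + (y − 10.633)² = 44.6688451086²
eq3: (x + 12.170)² + (y + 35.524)² = 25.4389356748²
eq2−eq1, eq2−eq3 (x²,y² cancel):
  -36.938·x + 73.100·y = -2542.290054
  -6.092·x − 92.314·y = 2561.921686
det = -36.938·-92.314 − 73.100·-6.092 = 3855.219732
x = (-2542.290054·-92.314 − 73.100·2561.921686) / 3855.219732 = 12.298258
y = (-36.938·2561.921686 − -2542.290054·-6.092) / 3855.219732 = -28.563844
|P − Q| = √((12.298258 − -26.475)² + (-28.563844 − 15.115)²) = 58.405539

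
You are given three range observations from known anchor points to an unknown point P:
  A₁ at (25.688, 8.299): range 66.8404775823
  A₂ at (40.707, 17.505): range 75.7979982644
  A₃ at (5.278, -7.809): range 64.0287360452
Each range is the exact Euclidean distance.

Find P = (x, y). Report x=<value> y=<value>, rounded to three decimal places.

eq1: (x − 25.688)² + (y − 8.299)² = 66.8404775823²
eq2: (x − 40.707)² + (y − 17.505)² = 75.7979982644²
eq3: (x − 5.278)² + (y + 7.809)² = 64.0287360452²
eq2−eq1, eq2−eq3 (x²,y² cancel):
  -30.038·x − 18.412·y = 42.948968
  -70.858·x − 50.628·y = -228.989608
det = -30.038·-50.628 − -18.412·-70.858 = 216.126368
x = (42.948968·-50.628 − -18.412·-228.989608) / 216.126368 = -29.568706
y = (-30.038·-228.989608 − 42.948968·-70.858) / 216.126368 = 45.906790

x=-29.569 y=45.907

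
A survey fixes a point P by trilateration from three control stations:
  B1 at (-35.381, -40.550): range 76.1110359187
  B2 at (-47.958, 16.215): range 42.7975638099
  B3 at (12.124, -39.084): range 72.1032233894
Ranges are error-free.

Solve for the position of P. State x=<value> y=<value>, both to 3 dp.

eq1: (x + 35.381)² + (y + 40.550)² = 76.1110359187²
eq2: (x + 47.958)² + (y − 16.215)² = 42.7975638099²
eq3: (x − 12.124)² + (y + 39.084)² = 72.1032233894²
eq3−eq2, eq3−eq1 (x²,y² cancel):
  -120.164·x + 110.598·y = 4255.588912
  -95.010·x − 2.932·y = 627.552264
det = -120.164·-2.932 − 110.598·-95.010 = 10860.236828
x = (4255.588912·-2.932 − 110.598·627.552264) / 10860.236828 = -7.539745
y = (-120.164·627.552264 − 4255.588912·-95.010) / 10860.236828 = 30.286109

x=-7.540 y=30.286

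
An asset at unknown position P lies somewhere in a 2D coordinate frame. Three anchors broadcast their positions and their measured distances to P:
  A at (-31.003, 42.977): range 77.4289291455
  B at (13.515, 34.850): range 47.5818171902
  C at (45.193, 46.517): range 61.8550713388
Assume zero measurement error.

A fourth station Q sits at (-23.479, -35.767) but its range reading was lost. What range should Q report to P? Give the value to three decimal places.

eq1: (x + 31.003)² + (y − 42.977)² = 77.4289291455²
eq2: (x − 13.515)² + (y − 34.850)² = 47.5818171902²
eq3: (x − 45.193)² + (y − 46.517)² = 61.8550713388²
eq2−eq3, eq2−eq1 (x²,y² cancel):
  63.356·x + 23.334·y = 1247.040290
  -89.036·x + 16.254·y = -2320.178928
det = 63.356·16.254 − 23.334·-89.036 = 3107.354448
x = (1247.040290·16.254 − 23.334·-2320.178928) / 3107.354448 = 23.945916
y = (63.356·-2320.178928 − 1247.040290·-89.036) / 3107.354448 = -11.574404
|P − Q| = √((23.945916 − -23.479)² + (-11.574404 − -35.767)²) = 53.239124

53.239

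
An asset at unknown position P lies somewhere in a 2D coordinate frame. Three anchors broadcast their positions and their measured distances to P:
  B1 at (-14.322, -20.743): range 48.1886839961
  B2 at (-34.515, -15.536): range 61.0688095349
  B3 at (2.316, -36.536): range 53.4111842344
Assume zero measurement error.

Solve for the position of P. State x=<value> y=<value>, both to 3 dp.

x=18.784 y=14.273

eq1: (x + 14.322)² + (y + 20.743)² = 48.1886839961²
eq2: (x + 34.515)² + (y + 15.536)² = 61.0688095349²
eq3: (x − 2.316)² + (y + 36.536)² = 53.4111842344²
eq1−eq2, eq1−eq3 (x²,y² cancel):
  -40.386·x + 10.414·y = -609.989445
  33.276·x − 31.586·y = 174.246083
det = -40.386·-31.586 − 10.414·33.276 = 929.095932
x = (-609.989445·-31.586 − 10.414·174.246083) / 929.095932 = 18.784420
y = (-40.386·174.246083 − -609.989445·33.276) / 929.095932 = 14.272914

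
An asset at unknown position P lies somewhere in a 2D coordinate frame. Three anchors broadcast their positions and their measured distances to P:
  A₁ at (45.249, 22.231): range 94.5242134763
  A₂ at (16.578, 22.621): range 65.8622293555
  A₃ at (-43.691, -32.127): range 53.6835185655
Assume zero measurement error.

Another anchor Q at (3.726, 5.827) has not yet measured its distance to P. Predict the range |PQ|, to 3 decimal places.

55.199

eq1: (x − 45.249)² + (y − 22.231)² = 94.5242134763²
eq2: (x − 16.578)² + (y − 22.621)² = 65.8622293555²
eq3: (x + 43.691)² + (y + 32.127)² = 53.6835185655²
eq2−eq1, eq2−eq3 (x²,y² cancel):
  57.342·x − 0.780·y = -2841.844041
  -120.538·x − 109.496·y = 3610.420975
det = 57.342·-109.496 − -0.780·-120.538 = -6372.739272
x = (-2841.844041·-109.496 − -0.780·3610.420975) / -6372.739272 = -49.270286
y = (57.342·3610.420975 − -2841.844041·-120.538) / -6372.739272 = 21.265806
|P − Q| = √((-49.270286 − 3.726)² + (21.265806 − 5.827)²) = 55.199303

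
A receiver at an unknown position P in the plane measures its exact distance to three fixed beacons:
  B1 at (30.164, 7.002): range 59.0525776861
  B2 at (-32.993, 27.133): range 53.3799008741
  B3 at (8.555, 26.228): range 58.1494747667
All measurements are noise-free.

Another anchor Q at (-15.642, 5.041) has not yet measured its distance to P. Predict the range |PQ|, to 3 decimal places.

29.898

eq1: (x − 30.164)² + (y − 7.002)² = 59.0525776861²
eq2: (x + 32.993)² + (y − 27.133)² = 53.3799008741²
eq3: (x − 8.555)² + (y − 26.228)² = 58.1494747667²
eq1−eq2, eq1−eq3 (x²,y² cancel):
  -126.314·x + 40.262·y = 1503.635952
  -43.218·x + 38.452·y = -91.953375
det = -126.314·38.452 − 40.262·-43.218 = -3116.982812
x = (1503.635952·38.452 − 40.262·-91.953375) / -3116.982812 = -19.737047
y = (-126.314·-91.953375 − 1503.635952·-43.218) / -3116.982812 = -24.574770
|P − Q| = √((-19.737047 − -15.642)² + (-24.574770 − 5.041)²) = 29.897546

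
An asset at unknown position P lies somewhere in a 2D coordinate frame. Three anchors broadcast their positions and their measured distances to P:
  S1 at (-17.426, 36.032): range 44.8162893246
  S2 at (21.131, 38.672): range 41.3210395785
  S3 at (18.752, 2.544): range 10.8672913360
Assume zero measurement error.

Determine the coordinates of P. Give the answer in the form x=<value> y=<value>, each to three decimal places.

eq1: (x + 17.426)² + (y − 36.032)² = 44.8162893246²
eq2: (x − 21.131)² + (y − 38.672)² = 41.3210395785²
eq3: (x − 18.752)² + (y − 2.544)² = 10.8672913360²
eq3−eq2, eq3−eq1 (x²,y² cancel):
  4.758·x + 72.256·y = -5.396986
  -72.356·x + 66.976·y = -646.540708
det = 4.758·66.976 − 72.256·-72.356 = 5546.826944
x = (-5.396986·66.976 − 72.256·-646.540708) / 5546.826944 = 8.357026
y = (4.758·-646.540708 − -5.396986·-72.356) / 5546.826944 = -0.624996

x=8.357 y=-0.625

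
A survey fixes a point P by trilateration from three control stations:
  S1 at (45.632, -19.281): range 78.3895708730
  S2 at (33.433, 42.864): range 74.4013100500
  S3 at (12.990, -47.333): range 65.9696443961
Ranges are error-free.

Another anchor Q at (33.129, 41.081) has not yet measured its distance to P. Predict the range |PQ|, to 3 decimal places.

eq1: (x − 45.632)² + (y + 19.281)² = 78.3895708730²
eq2: (x − 33.433)² + (y − 42.864)² = 74.4013100500²
eq3: (x − 12.990)² + (y + 47.333)² = 65.9696443961²
eq3−eq2, eq3−eq1 (x²,y² cancel):
  40.886·x + 180.394·y = -637.625959
  65.284·x + 56.104·y = -1748.047444
det = 40.886·56.104 − 180.394·65.284 = -9482.973752
x = (-637.625959·56.104 − 180.394·-1748.047444) / -9482.973752 = -29.480616
y = (40.886·-1748.047444 − -637.625959·65.284) / -9482.973752 = 3.147103
|P − Q| = √((-29.480616 − 33.129)² + (3.147103 − 41.081)²) = 73.204812

73.205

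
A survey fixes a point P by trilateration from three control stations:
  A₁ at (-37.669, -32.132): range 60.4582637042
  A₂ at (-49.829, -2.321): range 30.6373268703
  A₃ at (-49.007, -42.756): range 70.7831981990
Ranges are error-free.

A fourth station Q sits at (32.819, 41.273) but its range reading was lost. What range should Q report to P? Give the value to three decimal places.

78.774

eq1: (x + 37.669)² + (y + 32.132)² = 60.4582637042²
eq2: (x + 49.829)² + (y + 2.321)² = 30.6373268703²
eq3: (x + 49.007)² + (y + 42.756)² = 70.7831981990²
eq1−eq3, eq1−eq2 (x²,y² cancel):
  -22.676·x − 21.248·y = 423.283103
  -24.320·x + 59.622·y = 2753.453149
det = -22.676·59.622 − -21.248·-24.320 = -1868.739832
x = (423.283103·59.622 − -21.248·2753.453149) / -1868.739832 = -44.812208
y = (-22.676·2753.453149 − 423.283103·-24.320) / -1868.739832 = 27.902792
|P − Q| = √((-44.812208 − 32.819)² + (27.902792 − 41.273)²) = 78.774151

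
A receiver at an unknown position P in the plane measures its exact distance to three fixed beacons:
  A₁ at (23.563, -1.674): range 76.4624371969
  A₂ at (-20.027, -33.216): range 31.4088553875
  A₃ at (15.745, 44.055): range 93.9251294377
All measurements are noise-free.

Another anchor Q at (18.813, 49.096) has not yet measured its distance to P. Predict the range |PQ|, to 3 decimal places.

eq1: (x − 23.563)² + (y + 1.674)² = 76.4624371969²
eq2: (x + 20.027)² + (y + 33.216)² = 31.4088553875²
eq3: (x − 15.745)² + (y − 44.055)² = 93.9251294377²
eq2−eq3, eq2−eq1 (x²,y² cancel):
  71.544·x + 154.542·y = -7151.049078
  87.180·x + 63.084·y = -5806.354245
det = 71.544·63.084 − 154.542·87.180 = -8959.689864
x = (-7151.049078·63.084 − 154.542·-5806.354245) / -8959.689864 = -49.801815
y = (71.544·-5806.354245 − -7151.049078·87.180) / -8959.689864 = -23.217171
|P − Q| = √((-49.801815 − 18.813)² + (-23.217171 − 49.096)²) = 99.685443

99.685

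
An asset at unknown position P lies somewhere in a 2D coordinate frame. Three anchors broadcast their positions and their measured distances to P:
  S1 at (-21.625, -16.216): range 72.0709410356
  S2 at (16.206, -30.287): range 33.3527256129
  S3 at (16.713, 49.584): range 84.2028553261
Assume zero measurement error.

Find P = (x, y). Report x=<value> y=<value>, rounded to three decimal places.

x=49.479 y=-27.982

eq1: (x + 21.625)² + (y + 16.216)² = 72.0709410356²
eq2: (x − 16.206)² + (y + 30.287)² = 33.3527256129²
eq3: (x − 16.713)² + (y − 49.584)² = 84.2028553261²
eq3−eq2, eq3−eq1 (x²,y² cancel):
  -1.014·x − 159.742·y = 4419.755919
  -76.676·x − 131.600·y = -111.397841
det = -1.014·-131.600 − -159.742·-76.676 = -12114.935192
x = (4419.755919·-131.600 − -159.742·-111.397841) / -12114.935192 = 49.478993
y = (-1.014·-111.397841 − 4419.755919·-76.676) / -12114.935192 = -27.982169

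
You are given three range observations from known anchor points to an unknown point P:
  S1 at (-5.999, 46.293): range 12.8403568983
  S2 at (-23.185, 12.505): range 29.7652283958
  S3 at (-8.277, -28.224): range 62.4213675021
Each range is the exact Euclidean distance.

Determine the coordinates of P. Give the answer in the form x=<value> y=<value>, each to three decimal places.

x=-2.524 y=33.932

eq1: (x + 5.999)² + (y − 46.293)² = 12.8403568983²
eq2: (x + 23.185)² + (y − 12.505)² = 29.7652283958²
eq3: (x + 8.277)² + (y + 28.224)² = 62.4213675021²
eq3−eq2, eq3−eq1 (x²,y² cancel):
  -29.816·x + 81.458·y = 2839.274644
  4.556·x + 149.034·y = 5045.479301
det = -29.816·149.034 − 81.458·4.556 = -4814.720392
x = (2839.274644·149.034 − 81.458·5045.479301) / -4814.720392 = -2.524301
y = (-29.816·5045.479301 − 2839.274644·4.556) / -4814.720392 = 33.931720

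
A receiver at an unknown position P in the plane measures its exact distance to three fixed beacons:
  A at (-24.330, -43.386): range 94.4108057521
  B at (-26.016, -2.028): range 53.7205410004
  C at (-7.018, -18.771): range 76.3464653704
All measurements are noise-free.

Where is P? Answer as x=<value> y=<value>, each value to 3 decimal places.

x=-41.170 y=49.511

eq1: (x + 24.330)² + (y + 43.386)² = 94.4108057521²
eq2: (x + 26.016)² + (y + 2.028)² = 53.7205410004²
eq3: (x + 7.018)² + (y + 18.771)² = 76.3464653704²
eq1−eq2, eq1−eq3 (x²,y² cancel):
  -3.372·x + 82.716·y = 4234.154861
  34.624·x + 49.230·y = 1011.926337
det = -3.372·49.230 − 82.716·34.624 = -3029.962344
x = (4234.154861·49.230 − 82.716·1011.926337) / -3029.962344 = -41.170460
y = (-3.372·1011.926337 − 4234.154861·34.624) / -3029.962344 = 49.510712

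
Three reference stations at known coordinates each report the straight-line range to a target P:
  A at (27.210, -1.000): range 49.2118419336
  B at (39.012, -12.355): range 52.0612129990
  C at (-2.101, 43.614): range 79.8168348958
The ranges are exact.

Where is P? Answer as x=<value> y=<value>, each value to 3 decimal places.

x=-7.355 y=-36.030

eq1: (x − 27.210)² + (y + 1.000)² = 49.2118419336²
eq2: (x − 39.012)² + (y + 12.355)² = 52.0612129990²
eq3: (x + 2.101)² + (y − 43.614)² = 79.8168348958²
eq3−eq2, eq3−eq1 (x²,y² cancel):
  82.226·x − 111.938·y = 3428.344206
  58.622·x − 89.228·y = 2783.710649
det = 82.226·-89.228 − -111.938·58.622 = -774.832092
x = (3428.344206·-89.228 − -111.938·2783.710649) / -774.832092 = -7.354762
y = (82.226·2783.710649 − 3428.344206·58.622) / -774.832092 = -36.029739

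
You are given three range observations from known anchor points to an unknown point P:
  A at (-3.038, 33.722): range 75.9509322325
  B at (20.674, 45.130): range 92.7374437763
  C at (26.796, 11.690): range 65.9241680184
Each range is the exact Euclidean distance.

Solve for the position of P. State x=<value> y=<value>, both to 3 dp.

x=-11.854 y=-41.715

eq1: (x + 3.038)² + (y − 33.722)² = 75.9509322325²
eq2: (x − 20.674)² + (y − 45.130)² = 92.7374437763²
eq3: (x − 26.796)² + (y − 11.690)² = 65.9241680184²
eq1−eq3, eq1−eq2 (x²,y² cancel):
  59.668·x − 44.064·y = 1130.827166
  47.424·x + 22.816·y = -1513.960923
det = 59.668·22.816 − -44.064·47.424 = 3451.076224
x = (1130.827166·22.816 − -44.064·-1513.960923) / 3451.076224 = -11.854337
y = (59.668·-1513.960923 − 1130.827166·47.424) / 3451.076224 = -41.715499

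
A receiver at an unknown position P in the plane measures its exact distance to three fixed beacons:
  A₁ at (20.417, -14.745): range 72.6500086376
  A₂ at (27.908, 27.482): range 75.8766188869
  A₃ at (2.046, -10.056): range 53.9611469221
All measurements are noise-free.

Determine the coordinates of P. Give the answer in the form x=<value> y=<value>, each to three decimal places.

x=-46.622 y=13.251

eq1: (x − 20.417)² + (y + 14.745)² = 72.6500086376²
eq2: (x − 27.908)² + (y − 27.482)² = 75.8766188869²
eq3: (x − 2.046)² + (y + 10.056)² = 53.9611469221²
eq1−eq3, eq1−eq2 (x²,y² cancel):
  -36.742·x + 9.378·y = 1837.258716
  14.982·x + 84.454·y = 420.610335
det = -36.742·84.454 − 9.378·14.982 = -3243.510064
x = (1837.258716·84.454 − 9.378·420.610335) / -3243.510064 = -46.622135
y = (-36.742·420.610335 − 1837.258716·14.982) / -3243.510064 = 13.251038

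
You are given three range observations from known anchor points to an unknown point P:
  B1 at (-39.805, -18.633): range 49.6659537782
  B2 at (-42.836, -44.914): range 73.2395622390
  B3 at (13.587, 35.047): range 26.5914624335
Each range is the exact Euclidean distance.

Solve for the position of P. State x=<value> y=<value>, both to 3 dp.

eq1: (x + 39.805)² + (y + 18.633)² = 49.6659537782²
eq2: (x + 42.836)² + (y + 44.914)² = 73.2395622390²
eq3: (x − 13.587)² + (y − 35.047)² = 26.5914624335²
eq3−eq2, eq3−eq1 (x²,y² cancel):
  -112.846·x − 159.922·y = -2217.636089
  -106.784·x − 107.360·y = -1240.873154
det = -112.846·-107.360 − -159.922·-106.784 = -4961.964288
x = (-2217.636089·-107.360 − -159.922·-1240.873154) / -4961.964288 = -7.989274
y = (-112.846·-1240.873154 − -2217.636089·-106.784) / -4961.964288 = 19.504469

x=-7.989 y=19.504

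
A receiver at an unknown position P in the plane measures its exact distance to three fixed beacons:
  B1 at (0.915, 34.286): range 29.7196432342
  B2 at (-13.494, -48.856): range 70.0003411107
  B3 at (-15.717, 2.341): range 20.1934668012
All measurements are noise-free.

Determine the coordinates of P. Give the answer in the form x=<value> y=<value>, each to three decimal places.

eq1: (x − 0.915)² + (y − 34.286)² = 29.7196432342²
eq2: (x + 13.494)² + (y + 48.856)² = 70.0003411107²
eq3: (x + 15.717)² + (y − 2.341)² = 20.1934668012²
eq1−eq2, eq1−eq3 (x²,y² cancel):
  -28.818·x − 166.284·y = -2624.160811
  -33.264·x − 63.890·y = -448.381558
det = -28.818·-63.890 − -166.284·-33.264 = -3690.088956
x = (-2624.160811·-63.890 − -166.284·-448.381558) / -3690.088956 = -25.229461
y = (-28.818·-448.381558 − -2624.160811·-33.264) / -3690.088956 = 20.153613

x=-25.229 y=20.154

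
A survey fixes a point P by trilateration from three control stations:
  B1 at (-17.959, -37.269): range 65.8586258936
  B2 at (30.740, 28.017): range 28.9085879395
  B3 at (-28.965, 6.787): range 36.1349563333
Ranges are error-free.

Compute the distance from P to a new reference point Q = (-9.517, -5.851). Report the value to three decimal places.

33.390

eq1: (x + 17.959)² + (y + 37.269)² = 65.8586258936²
eq2: (x − 30.740)² + (y − 28.017)² = 28.9085879395²
eq3: (x + 28.965)² + (y − 6.787)² = 36.1349563333²
eq1−eq3, eq1−eq2 (x²,y² cancel):
  -22.012·x + 88.112·y = 2205.154087
  97.398·x + 130.572·y = 3520.047995
det = -22.012·130.572 − 88.112·97.398 = -11456.083440
x = (2205.154087·130.572 − 88.112·3520.047995) / -11456.083440 = 1.940200
y = (-22.012·3520.047995 − 2205.154087·97.398) / -11456.083440 = 25.511415
|P − Q| = √((1.940200 − -9.517)² + (25.511415 − -5.851)²) = 33.389646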